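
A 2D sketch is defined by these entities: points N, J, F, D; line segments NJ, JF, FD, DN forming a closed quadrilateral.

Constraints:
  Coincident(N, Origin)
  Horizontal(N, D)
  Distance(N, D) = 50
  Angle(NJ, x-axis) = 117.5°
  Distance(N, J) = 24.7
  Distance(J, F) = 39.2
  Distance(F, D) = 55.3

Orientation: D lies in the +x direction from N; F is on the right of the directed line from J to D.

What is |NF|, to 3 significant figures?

16.6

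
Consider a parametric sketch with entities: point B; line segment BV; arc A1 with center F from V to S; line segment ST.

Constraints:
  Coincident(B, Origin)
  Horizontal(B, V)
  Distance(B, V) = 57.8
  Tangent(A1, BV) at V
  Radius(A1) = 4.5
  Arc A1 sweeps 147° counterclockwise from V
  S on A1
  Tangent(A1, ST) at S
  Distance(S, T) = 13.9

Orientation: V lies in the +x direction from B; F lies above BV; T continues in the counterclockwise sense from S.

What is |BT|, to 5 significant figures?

51.111

B is at the origin; BV is horizontal with |BV| = 57.8 and V on the +x side, so V = (57.800, 0.0000). Since A1 is tangent to BV there, FV ⟂ BV, so F = V + (0, 4.5) = (57.800, 4.5000). On A1, V sits at bearing -90° from F; a 147° counterclockwise sweep puts S at bearing 57°, so S = F + 4.5·(cos 57°, sin 57°) = (60.251, 8.2740). A1 meets ST tangentially, so FS is at right angles to ST, so ST runs along (−sin 57°, cos 57°); with |ST| = 13.9, T = (48.593, 15.845). Then |BT| = |T − B| = 51.111.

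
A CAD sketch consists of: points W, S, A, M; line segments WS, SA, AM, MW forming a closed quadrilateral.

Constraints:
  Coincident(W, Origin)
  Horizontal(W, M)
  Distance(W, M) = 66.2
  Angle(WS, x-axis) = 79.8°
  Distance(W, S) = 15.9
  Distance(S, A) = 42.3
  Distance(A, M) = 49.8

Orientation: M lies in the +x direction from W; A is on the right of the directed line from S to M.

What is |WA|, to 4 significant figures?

31.02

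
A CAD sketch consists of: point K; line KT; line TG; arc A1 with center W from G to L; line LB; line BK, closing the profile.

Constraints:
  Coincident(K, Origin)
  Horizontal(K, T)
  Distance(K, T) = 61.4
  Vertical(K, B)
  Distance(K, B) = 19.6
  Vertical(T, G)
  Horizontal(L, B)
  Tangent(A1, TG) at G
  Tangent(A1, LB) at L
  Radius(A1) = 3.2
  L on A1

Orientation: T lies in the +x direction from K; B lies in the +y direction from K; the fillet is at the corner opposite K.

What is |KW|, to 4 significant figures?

60.47

K and B share the same x with |KB| = 19.6 and B on the +y side, so B = (0.000, 19.60). The virtual corner opposite K is at (61.40, 19.60). Tangency of A1 to TG means the radius WG is perpendicular to TG and A1 meets LB tangentially, so WL is at right angles to LB, with radius 3.2, so the center W sits 3.2 in from both sides at W = (58.20, 16.40). Then |KW| = |W − K| = 60.47.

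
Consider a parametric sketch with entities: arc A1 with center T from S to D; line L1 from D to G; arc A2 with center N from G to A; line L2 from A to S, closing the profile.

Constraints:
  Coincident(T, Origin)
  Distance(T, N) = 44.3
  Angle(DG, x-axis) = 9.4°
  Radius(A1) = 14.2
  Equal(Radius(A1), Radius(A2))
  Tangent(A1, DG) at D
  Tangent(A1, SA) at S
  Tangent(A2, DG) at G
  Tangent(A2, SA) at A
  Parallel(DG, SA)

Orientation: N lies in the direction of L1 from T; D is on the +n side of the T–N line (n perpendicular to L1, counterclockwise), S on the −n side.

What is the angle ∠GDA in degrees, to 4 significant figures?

32.66°

Tangency of A1 to both parallel lines with radius 14.2 puts D and S at T ± 14.2·n: D = (-2.319, 14.01), S = (2.319, -14.01). Equal radii place G and A the same way about N: G = N + 14.2·n = (41.39, 21.24), A = N − 14.2·n = (46.02, -6.774). Then cos ∠GDA = DG·DA / (|DG||DA|), giving 32.66°.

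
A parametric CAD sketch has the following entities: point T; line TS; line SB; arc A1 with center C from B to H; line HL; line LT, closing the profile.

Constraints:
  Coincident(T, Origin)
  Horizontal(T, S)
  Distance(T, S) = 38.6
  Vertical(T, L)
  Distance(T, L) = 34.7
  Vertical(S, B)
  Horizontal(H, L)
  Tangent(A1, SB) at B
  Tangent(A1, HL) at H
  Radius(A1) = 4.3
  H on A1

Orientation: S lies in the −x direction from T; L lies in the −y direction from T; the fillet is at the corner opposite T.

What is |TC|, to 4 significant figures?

45.83

T is at the origin; TS is horizontal with |TS| = 38.6 and S on the −x side, so S = (-38.60, 0.000). T and L share the same x with |TL| = 34.7 and L on the −y side, so L = (0.000, -34.70). The virtual corner opposite T is at (-38.60, -34.70). Since A1 is tangent to SB there, CB ⟂ SB and tangency of A1 to HL means the radius CH is perpendicular to HL, with radius 4.3, so the center C sits 4.3 in from both sides at C = (-34.30, -30.40). Then |TC| = |C − T| = 45.83.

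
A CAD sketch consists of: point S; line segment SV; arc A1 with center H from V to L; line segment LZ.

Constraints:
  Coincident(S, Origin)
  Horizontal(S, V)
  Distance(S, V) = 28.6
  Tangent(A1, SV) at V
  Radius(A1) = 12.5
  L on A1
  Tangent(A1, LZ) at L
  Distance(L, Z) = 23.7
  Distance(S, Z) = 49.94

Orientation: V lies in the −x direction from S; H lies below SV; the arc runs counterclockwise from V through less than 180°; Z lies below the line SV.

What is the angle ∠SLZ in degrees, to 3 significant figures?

90.6°

Checks: |HL| = 12.50 ✓; ∠(HL, LZ) = 90.00° ✓; |LZ| = 23.70 ✓; |SZ| = 49.94 ✓.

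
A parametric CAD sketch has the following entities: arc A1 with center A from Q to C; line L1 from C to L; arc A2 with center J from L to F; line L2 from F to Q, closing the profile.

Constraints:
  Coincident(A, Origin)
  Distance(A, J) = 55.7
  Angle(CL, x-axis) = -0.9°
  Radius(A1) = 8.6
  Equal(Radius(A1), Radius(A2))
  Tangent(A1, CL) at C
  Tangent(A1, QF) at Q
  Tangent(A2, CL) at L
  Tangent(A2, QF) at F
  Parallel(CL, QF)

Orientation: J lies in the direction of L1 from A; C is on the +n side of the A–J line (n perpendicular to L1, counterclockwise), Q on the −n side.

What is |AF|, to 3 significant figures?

56.4

Tangency of A1 to both parallel lines with radius 8.6 puts C and Q at A ± 8.6·n: C = (0.135, 8.60), Q = (-0.135, -8.60). Equal radii place L and F the same way about J: L = J + 8.6·n = (55.8, 7.72), F = J − 8.6·n = (55.6, -9.47). Then |AF| = |F − A| = 56.4.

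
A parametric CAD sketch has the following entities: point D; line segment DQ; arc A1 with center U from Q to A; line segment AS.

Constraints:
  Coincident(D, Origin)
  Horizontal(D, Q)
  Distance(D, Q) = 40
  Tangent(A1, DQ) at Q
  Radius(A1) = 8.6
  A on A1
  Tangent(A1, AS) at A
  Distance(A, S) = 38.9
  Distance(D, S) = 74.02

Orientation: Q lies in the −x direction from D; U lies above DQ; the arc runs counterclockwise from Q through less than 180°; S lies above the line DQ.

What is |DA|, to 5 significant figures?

36.710

D is at the origin; DQ is horizontal with |DQ| = 40.0 and Q on the −x side, so Q = (-40.000, 0.0000). Since A1 is tangent to DQ there, UQ ⟂ DQ, so U = Q + (0, 8.6) = (-40.000, 8.6000). Since UA ⟂ AS (tangency), |US| = √(8.6² + 38.9²) = 39.839 regardless of where A sits on A1. So S lies on both circle(D, 74.02) and circle(U, 39.839); the above-DQ intersection is S = (-60.361, 42.844). A is the foot of the tangent from S: A = (-33.731, 14.487).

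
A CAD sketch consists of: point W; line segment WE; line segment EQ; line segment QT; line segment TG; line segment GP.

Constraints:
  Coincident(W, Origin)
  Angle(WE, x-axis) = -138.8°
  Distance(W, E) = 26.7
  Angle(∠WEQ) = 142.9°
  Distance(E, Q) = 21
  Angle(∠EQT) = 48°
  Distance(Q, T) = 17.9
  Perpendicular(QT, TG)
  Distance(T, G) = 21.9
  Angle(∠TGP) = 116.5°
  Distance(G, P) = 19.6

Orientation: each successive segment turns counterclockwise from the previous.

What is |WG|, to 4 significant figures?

22.40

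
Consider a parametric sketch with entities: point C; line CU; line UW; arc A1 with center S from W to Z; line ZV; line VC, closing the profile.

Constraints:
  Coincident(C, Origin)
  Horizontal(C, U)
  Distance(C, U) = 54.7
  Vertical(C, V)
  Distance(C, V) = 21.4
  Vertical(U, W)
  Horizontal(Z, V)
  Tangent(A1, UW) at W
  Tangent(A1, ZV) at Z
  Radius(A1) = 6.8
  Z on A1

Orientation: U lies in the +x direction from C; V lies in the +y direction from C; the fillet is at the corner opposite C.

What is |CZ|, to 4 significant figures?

52.46

The virtual corner opposite C is at (54.70, 21.40). The tangent condition forces SW to be normal to UW and A1 meets ZV tangentially, so SZ is at right angles to ZV, with radius 6.8, so the center S sits 6.8 in from both sides at S = (47.90, 14.60). That places the tangent points at W = (54.70, 14.60) on UW and Z = (47.90, 21.40) on ZV. Then |CZ| = |Z − C| = 52.46.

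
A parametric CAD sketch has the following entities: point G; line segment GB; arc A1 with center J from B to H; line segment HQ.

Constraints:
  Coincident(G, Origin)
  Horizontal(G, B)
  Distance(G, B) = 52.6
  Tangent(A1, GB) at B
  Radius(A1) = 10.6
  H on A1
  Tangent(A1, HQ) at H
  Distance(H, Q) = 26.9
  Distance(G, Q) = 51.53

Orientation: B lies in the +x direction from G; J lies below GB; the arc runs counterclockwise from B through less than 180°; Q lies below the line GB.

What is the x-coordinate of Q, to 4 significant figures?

37.55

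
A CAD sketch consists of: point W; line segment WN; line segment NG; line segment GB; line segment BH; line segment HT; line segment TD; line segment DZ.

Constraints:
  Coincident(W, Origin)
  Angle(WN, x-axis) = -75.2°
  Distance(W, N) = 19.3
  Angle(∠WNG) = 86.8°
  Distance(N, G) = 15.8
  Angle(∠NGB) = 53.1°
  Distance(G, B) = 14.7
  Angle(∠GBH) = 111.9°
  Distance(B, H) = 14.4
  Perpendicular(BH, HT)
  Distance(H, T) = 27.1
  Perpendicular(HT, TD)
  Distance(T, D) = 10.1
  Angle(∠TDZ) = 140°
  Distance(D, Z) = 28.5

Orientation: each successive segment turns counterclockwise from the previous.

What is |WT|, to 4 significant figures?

37.43

W is at the origin; WN runs at -75.2° with length 19.3, so N = (4.930, -18.66). ∠WNG = 86.8° gives NG at 18.00° from the x-axis; with |NG| = 15.8, G = (19.96, -13.78). ∠NGB = 53.1° gives GB at 144.9° from the x-axis; with |GB| = 14.7, B = (7.930, -5.325). ∠GBH = 111.9° gives BH at -147.0° from the x-axis; with |BH| = 14.4, H = (-4.147, -13.17). BH ⟂ HT, so HT runs at -57.00°; with |HT| = 27.1, T = (10.61, -35.90). Then |WT| = |T − W| = 37.43.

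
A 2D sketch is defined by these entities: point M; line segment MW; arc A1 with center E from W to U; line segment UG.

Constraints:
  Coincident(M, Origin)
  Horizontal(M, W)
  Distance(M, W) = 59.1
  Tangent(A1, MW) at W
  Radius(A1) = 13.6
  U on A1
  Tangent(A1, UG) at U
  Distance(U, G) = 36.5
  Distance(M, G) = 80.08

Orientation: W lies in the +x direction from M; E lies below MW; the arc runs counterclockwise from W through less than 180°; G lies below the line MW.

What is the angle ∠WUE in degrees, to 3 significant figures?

33.8°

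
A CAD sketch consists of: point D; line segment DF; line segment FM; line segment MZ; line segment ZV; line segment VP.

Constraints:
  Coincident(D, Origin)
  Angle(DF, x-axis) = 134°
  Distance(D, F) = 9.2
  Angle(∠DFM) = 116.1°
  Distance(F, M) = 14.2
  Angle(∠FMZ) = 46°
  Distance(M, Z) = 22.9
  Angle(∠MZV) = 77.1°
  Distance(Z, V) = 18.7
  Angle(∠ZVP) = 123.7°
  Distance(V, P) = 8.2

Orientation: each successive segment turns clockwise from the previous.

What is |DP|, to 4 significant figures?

15.69

D is at the origin; DF runs at 134.0° with length 9.2, so F = (-6.391, 6.618). ∠DFM = 116.1° gives FM at 70.10° from the x-axis; with |FM| = 14.2, M = (-1.557, 19.97). ∠FMZ = 46.0° gives MZ at -63.90° from the x-axis; with |MZ| = 22.9, Z = (8.517, -0.5948). ∠MZV = 77.1° gives ZV at -166.8° from the x-axis; with |ZV| = 18.7, V = (-9.689, -4.865). ∠ZVP = 123.7° gives VP at 136.9° from the x-axis; with |VP| = 8.2, P = (-15.68, 0.7379). Then |DP| = |P − D| = 15.69.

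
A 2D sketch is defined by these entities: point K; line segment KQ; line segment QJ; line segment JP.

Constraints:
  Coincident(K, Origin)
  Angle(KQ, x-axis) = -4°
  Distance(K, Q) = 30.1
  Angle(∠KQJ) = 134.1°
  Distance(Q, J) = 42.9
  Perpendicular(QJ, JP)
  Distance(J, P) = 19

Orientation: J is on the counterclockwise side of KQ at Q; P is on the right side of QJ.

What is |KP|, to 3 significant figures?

75.7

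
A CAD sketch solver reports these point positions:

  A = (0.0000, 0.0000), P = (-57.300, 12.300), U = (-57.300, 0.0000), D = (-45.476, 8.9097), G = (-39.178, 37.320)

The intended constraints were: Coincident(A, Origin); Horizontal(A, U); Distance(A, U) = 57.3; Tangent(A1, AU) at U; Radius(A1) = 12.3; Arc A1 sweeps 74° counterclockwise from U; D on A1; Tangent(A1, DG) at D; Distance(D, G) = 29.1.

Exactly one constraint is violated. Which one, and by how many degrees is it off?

Tangent(A1, DG) at D — off by 3.50°.

A = (0.00, 0.00) ✓; A.y = 0.00, U.y = 0.00 ✓; |AU| = 57.30 ✓; ∠(PU, UA) = 90.00° ✓; |PU| = 12.30 ✓; bearing(P→D) − bearing(P→U) = 74.00° ✓; |PD| = 12.30 ✓; ∠(PD, DG) = 86.50° ✗; |DG| = 29.10 ✓.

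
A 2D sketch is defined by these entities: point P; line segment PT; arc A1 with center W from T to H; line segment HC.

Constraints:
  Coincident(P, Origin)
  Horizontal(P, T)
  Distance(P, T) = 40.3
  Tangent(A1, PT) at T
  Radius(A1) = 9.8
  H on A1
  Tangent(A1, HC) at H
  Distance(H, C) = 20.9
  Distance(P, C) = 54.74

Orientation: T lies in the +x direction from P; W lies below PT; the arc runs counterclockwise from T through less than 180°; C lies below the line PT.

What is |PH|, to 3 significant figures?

35.7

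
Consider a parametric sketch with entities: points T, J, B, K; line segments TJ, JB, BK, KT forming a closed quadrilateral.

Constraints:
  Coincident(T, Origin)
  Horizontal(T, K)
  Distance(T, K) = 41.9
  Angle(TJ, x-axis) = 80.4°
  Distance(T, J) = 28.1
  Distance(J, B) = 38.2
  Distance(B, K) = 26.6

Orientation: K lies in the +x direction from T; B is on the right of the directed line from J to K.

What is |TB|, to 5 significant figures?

18.773

T is at the origin; T and K share the same y with |TK| = 41.9 and K in +x, so K = (41.9, 0). TJ runs at 80.4° with |TJ| = 28.1, so J = (4.6862, 27.706). B is determined by |JB| = 38.2 and |BK| = 26.6 together: it lies at the intersection of circle(J, 38.2) and circle(K, 26.6). With |JK| = 46.395, the foot of the radical line on JK is 31.298 from J and the perpendicular offset is √(38.2² − 31.298²) = 21.901. Taking the right-of-JK solution: B = (16.712, -8.5512).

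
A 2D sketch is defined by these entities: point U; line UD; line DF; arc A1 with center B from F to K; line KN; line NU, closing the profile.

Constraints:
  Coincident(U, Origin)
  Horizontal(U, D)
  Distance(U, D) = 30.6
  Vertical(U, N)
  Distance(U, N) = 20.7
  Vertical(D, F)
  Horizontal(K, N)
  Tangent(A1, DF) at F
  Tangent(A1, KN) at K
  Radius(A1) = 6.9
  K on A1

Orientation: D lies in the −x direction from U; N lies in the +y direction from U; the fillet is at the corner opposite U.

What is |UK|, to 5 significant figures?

31.467

U is at the origin; U and D share the same y with |UD| = 30.6 and D on the −x side, so D = (-30.600, 0.0000). U and N share the same x with |UN| = 20.7 and N on the +y side, so N = (0.0000, 20.700). The virtual corner opposite U is at (-30.600, 20.700). Tangency of A1 to DF means the radius BF is perpendicular to DF and the tangent condition forces BK to be normal to KN, with radius 6.9, so the center B sits 6.9 in from both sides at B = (-23.700, 13.800). That places the tangent points at F = (-30.600, 13.800) on DF and K = (-23.700, 20.700) on KN. Then |UK| = |K − U| = 31.467.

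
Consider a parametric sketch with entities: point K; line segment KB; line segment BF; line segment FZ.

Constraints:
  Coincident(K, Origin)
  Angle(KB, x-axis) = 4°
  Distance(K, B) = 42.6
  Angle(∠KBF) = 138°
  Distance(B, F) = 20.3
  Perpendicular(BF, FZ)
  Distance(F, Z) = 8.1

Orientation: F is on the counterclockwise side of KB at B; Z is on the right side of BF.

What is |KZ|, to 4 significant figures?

63.56

K is at the origin; KB runs at 4.0° with length 42.6, so B = 42.6·(cos 4.0°, sin 4.0°) = (42.50, 2.972). ∠KBF = 138.0°, so BF runs at 4.0° + (180° − 138.0°) = 46.00° from the x-axis; with |BF| = 20.3, F = B + 20.3·(cos 46.00°, sin 46.00°) = (56.60, 17.57). BF is perpendicular to FZ; with |FZ| = 8.1 on the right of BF, Z = F + 8.1·(0.7193, -0.6947) = (62.42, 11.95). Then |KZ| = |Z − K| = 63.56.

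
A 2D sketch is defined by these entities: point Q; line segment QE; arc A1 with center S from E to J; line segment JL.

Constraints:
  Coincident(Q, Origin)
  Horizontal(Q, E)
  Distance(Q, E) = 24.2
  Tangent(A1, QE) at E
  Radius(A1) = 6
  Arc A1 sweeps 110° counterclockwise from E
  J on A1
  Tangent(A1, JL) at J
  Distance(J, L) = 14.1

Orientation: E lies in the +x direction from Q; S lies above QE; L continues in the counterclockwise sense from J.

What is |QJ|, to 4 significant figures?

30.91

Q is at the origin; Q and E share the same y with |QE| = 24.2 and E on the +x side, so E = (24.20, 0.000). A1 meets QE tangentially, so SE is at right angles to QE, so S = E + (0, 6) = (24.20, 6.000). On A1, E sits at bearing -90° from S; a 110° counterclockwise sweep puts J at bearing 20°, so J = S + 6.0·(cos 20°, sin 20°) = (29.84, 8.052). Then |QJ| = |J − Q| = 30.91.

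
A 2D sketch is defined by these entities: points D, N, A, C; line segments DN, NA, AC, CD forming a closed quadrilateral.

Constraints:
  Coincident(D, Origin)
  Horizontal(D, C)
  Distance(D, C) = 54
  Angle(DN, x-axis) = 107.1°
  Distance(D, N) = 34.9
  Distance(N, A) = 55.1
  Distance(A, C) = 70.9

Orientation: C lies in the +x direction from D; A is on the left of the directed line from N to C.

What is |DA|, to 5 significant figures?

75.223

D is at the origin; D and C share the same y with |DC| = 54.0 and C in +x, so C = (54.0, 0). DN runs at 107.1° with |DN| = 34.9, so N = (-10.262, 33.357). A is determined by |NA| = 55.1 and |AC| = 70.9 together: it lies at the intersection of circle(N, 55.1) and circle(C, 70.9). With |NC| = 72.404, the foot of the radical line on NC is 22.454 from N and the perpendicular offset is √(55.1² − 22.454²) = 50.317. Taking the left-of-NC solution: A = (32.849, 67.672).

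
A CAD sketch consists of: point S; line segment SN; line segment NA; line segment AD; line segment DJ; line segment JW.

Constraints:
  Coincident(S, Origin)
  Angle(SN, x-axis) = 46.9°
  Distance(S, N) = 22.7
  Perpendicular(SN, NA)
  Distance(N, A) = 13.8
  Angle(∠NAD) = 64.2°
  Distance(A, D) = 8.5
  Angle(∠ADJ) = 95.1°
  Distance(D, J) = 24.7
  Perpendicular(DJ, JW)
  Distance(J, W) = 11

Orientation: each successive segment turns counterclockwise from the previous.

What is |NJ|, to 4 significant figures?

13.05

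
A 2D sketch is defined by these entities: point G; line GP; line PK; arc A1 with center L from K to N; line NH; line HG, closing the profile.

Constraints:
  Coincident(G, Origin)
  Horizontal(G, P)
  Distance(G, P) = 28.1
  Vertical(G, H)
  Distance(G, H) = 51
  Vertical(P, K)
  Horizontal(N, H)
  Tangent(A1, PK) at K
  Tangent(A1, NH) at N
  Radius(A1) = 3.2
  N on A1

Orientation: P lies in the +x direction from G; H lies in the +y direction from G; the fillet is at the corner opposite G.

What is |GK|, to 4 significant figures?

55.45

G is at the origin; GP is horizontal with |GP| = 28.1 and P on the +x side, so P = (28.10, 0.000). GH is vertical with |GH| = 51.0 and H on the +y side, so H = (0.000, 51.00). The virtual corner opposite G is at (28.10, 51.00). Tangency of A1 to PK means the radius LK is perpendicular to PK and A1 meets NH tangentially, so LN is at right angles to NH, with radius 3.2, so the center L sits 3.2 in from both sides at L = (24.90, 47.80). That places the tangent points at K = (28.10, 47.80) on PK and N = (24.90, 51.00) on NH. Then |GK| = |K − G| = 55.45.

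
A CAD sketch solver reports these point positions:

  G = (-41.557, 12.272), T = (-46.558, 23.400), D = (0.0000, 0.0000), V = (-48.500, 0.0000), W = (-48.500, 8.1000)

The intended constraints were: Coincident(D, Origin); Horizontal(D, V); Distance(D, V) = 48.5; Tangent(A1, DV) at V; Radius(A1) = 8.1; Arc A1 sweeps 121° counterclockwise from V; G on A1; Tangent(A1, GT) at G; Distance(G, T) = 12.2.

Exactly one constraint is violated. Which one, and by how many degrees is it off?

Tangent(A1, GT) at G — off by 6.80°.

D = (0.00, 0.00) ✓; D.y = 0.00, V.y = 0.00 ✓; |DV| = 48.50 ✓; ∠(WV, VD) = 90.00° ✓; |WV| = 8.100 ✓; bearing(W→G) − bearing(W→V) = 121.0° ✓; |WG| = 8.100 ✓; ∠(WG, GT) = 96.80° ✗; |GT| = 12.20 ✓.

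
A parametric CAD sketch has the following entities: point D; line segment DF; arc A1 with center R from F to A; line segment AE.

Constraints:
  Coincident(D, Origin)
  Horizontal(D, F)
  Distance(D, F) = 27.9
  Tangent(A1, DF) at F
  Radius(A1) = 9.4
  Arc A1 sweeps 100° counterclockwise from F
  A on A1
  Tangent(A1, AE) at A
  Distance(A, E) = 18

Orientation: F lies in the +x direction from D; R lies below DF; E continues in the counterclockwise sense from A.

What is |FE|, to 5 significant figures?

29.405

D is at the origin; DF is horizontal with |DF| = 27.9 and F on the +x side, so F = (27.900, 0.0000). A1 meets DF tangentially, so RF is at right angles to DF, so R = F + (0, -9.4) = (27.900, -9.4000). On A1, F sits at bearing 90° from R; a 100° counterclockwise sweep puts A at bearing 190°, so A = R + 9.4·(cos 190°, sin 190°) = (18.643, -11.032). Tangency of A1 to AE means the radius RA is perpendicular to AE, so AE runs along (−sin 190°, cos 190°); with |AE| = 18.0, E = (21.768, -28.759). Then |FE| = |E − F| = 29.405.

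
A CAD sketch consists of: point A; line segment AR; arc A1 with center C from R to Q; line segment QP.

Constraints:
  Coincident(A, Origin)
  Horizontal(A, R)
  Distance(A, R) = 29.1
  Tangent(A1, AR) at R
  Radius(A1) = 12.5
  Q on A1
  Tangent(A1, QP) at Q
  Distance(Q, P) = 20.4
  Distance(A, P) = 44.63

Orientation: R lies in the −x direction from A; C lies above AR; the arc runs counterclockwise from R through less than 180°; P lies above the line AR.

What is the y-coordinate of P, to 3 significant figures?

36.2

Checks: |CQ| = 12.50 ✓; ∠(CQ, QP) = 90.00° ✓; |QP| = 20.40 ✓; |AP| = 44.63 ✓.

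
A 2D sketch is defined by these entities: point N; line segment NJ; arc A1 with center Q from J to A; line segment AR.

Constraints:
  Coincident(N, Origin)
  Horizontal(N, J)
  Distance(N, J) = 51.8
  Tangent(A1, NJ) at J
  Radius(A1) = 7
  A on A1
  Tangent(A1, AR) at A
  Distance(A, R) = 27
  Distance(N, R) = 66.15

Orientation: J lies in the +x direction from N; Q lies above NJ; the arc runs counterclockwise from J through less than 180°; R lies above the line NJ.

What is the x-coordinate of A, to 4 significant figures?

58.77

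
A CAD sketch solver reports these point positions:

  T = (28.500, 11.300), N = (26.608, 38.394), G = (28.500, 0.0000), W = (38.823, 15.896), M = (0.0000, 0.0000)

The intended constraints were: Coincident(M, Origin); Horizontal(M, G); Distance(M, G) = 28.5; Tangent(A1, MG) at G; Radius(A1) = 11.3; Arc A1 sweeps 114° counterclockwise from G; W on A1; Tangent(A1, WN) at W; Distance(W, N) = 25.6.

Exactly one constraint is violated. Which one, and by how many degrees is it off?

Tangent(A1, WN) at W — off by 4.50°.

M = (0.00, 0.00) ✓; M.y = 0.00, G.y = 0.00 ✓; |MG| = 28.50 ✓; ∠(TG, GM) = 90.00° ✓; |TG| = 11.30 ✓; bearing(T→W) − bearing(T→G) = 114.0° ✓; |TW| = 11.30 ✓; ∠(TW, WN) = 85.50° ✗; |WN| = 25.60 ✓.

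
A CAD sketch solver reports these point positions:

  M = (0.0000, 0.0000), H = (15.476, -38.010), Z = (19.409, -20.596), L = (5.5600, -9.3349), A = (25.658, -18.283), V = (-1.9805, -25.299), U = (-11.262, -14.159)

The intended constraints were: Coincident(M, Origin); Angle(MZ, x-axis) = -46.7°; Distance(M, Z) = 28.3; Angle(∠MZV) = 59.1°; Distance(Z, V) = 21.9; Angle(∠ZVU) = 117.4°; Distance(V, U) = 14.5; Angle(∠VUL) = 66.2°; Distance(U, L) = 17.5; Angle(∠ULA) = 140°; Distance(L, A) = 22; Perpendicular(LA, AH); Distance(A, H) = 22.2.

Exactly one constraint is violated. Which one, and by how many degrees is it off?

Perpendicular(LA, AH) — off by 3.30°.

M = (0.00, 0.00) ✓; MZ at -46.70° ✓; |MZ| = 28.30 ✓; ∠MZV = 59.10° ✓; |ZV| = 21.90 ✓; ∠ZVU = 117.4° ✓; |VU| = 14.50 ✓; ∠VUL = 66.20° ✓; |UL| = 17.50 ✓; ∠ULA = 140.0° ✓; |LA| = 22.00 ✓; ∠(LA, AH) = 93.30° ✗; |AH| = 22.20 ✓.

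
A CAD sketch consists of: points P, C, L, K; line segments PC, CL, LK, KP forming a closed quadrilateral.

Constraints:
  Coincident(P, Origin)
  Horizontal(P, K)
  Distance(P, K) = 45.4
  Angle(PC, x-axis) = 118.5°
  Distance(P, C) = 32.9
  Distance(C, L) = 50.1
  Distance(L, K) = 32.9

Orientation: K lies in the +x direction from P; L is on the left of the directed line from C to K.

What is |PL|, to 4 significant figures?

46.27

P is at the origin; PK is horizontal with |PK| = 45.4 and K in +x, so K = (45.4, 0). PC runs at 118.5° with |PC| = 32.9, so C = (-15.70, 28.91). L is determined by |CL| = 50.1 and |LK| = 32.9 together: it lies at the intersection of circle(C, 50.1) and circle(K, 32.9). With |CK| = 67.59, the foot of the radical line on CK is 44.36 from C and the perpendicular offset is √(50.1² − 44.36²) = 23.29. Taking the left-of-CK solution: L = (34.36, 30.99).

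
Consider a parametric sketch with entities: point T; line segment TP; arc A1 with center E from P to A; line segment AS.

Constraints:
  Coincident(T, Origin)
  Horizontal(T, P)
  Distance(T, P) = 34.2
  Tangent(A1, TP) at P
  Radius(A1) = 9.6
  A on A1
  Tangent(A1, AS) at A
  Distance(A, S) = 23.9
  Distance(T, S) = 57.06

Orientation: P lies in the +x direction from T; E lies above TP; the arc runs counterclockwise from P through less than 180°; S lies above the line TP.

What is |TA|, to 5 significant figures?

44.421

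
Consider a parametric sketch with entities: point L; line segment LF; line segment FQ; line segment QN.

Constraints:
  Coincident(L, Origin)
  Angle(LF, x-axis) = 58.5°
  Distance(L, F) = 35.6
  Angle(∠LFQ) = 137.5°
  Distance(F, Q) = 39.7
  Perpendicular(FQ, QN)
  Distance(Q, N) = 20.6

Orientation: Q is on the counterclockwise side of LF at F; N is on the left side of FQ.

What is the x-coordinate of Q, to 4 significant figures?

11.03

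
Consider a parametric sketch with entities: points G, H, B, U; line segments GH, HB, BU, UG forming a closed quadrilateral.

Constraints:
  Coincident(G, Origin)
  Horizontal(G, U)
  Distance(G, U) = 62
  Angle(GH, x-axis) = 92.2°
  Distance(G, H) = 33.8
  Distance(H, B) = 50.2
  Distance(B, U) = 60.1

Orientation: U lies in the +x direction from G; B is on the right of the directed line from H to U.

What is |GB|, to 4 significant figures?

16.65

G is at the origin; G and U share the same y with |GU| = 62.0 and U in +x, so U = (62.0, 0). GH runs at 92.2° with |GH| = 33.8, so H = (-1.298, 33.78). B is determined by |HB| = 50.2 and |BU| = 60.1 together: it lies at the intersection of circle(H, 50.2) and circle(U, 60.1). With |HU| = 71.74, the foot of the radical line on HU is 28.26 from H and the perpendicular offset is √(50.2² − 28.26²) = 41.49. Taking the right-of-HU solution: B = (4.106, -16.13).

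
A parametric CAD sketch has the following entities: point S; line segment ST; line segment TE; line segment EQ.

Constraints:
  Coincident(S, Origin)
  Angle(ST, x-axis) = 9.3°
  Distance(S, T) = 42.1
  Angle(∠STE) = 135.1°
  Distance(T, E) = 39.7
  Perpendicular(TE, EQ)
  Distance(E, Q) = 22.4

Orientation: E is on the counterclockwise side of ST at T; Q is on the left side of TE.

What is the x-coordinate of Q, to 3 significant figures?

46.6

S is at the origin; ST runs at 9.3° with length 42.1, so T = 42.1·(cos 9.3°, sin 9.3°) = (41.5, 6.80). ∠STE = 135.1°, so TE runs at 9.3° + (180° − 135.1°) = 54.2° from the x-axis; with |TE| = 39.7, E = T + 39.7·(cos 54.2°, sin 54.2°) = (64.8, 39.0). TE ⟂ EQ; with |EQ| = 22.4 on the left of TE, Q = E + 22.4·(-0.811, 0.585) = (46.6, 52.1). So Q.x = 46.6.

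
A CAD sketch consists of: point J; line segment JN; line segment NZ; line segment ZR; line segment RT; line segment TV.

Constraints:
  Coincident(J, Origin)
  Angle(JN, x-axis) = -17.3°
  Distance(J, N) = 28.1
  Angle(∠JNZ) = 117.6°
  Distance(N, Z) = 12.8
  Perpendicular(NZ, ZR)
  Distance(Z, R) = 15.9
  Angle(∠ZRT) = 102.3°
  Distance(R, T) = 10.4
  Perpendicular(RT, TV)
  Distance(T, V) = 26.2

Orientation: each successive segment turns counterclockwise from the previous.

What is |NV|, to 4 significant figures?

8.041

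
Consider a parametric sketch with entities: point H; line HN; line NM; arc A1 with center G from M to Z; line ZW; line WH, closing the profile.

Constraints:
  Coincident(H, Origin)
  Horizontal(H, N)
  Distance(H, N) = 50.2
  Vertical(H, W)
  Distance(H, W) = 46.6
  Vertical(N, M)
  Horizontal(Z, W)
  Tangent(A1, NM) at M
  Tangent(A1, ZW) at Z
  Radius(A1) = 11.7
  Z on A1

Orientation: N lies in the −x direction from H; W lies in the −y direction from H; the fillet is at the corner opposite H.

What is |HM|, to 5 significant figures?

61.140

H is at the origin; HN is horizontal with |HN| = 50.2 and N on the −x side, so N = (-50.200, 0.0000). HW is vertical with |HW| = 46.6 and W on the −y side, so W = (0.0000, -46.600). The virtual corner opposite H is at (-50.200, -46.600). Since A1 is tangent to NM there, GM ⟂ NM and the tangent condition forces GZ to be normal to ZW, with radius 11.7, so the center G sits 11.7 in from both sides at G = (-38.500, -34.900). That places the tangent points at M = (-50.200, -34.900) on NM and Z = (-38.500, -46.600) on ZW. Then |HM| = |M − H| = 61.140.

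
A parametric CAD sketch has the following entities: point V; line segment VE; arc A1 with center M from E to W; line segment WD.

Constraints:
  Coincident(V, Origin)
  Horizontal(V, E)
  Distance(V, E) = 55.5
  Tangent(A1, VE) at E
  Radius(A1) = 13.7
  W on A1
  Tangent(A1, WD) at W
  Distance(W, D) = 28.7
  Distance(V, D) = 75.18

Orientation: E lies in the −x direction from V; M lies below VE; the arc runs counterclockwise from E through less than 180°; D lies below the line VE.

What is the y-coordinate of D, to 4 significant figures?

-45.17

V is at the origin; VE is horizontal with |VE| = 55.5 and E on the −x side, so E = (-55.50, 0.000). Since A1 is tangent to VE there, ME ⟂ VE, so M = E + (0, -13.7) = (-55.50, -13.70). Since MW ⟂ WD (tangency), |MD| = √(13.7² + 28.7²) = 31.80 regardless of where W sits on A1. So D lies on both circle(V, 75.18) and circle(M, 31.80); the below-VE intersection is D = (-60.10, -45.17). W is the foot of the tangent from D: W = (-68.59, -17.75).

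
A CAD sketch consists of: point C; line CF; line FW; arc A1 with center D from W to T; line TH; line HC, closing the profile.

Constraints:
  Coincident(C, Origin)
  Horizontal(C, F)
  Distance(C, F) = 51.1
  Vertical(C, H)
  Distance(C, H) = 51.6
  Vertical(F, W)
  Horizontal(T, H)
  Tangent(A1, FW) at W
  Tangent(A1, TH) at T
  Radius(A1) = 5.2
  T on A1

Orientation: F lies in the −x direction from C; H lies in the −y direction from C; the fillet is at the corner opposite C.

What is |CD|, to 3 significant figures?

65.3

C is at the origin; C and F share the same y with |CF| = 51.1 and F on the −x side, so F = (-51.1, 0.00). C and H share the same x with |CH| = 51.6 and H on the −y side, so H = (0.00, -51.6). The virtual corner opposite C is at (-51.1, -51.6). The tangent condition forces DW to be normal to FW and tangency of A1 to TH means the radius DT is perpendicular to TH, with radius 5.2, so the center D sits 5.2 in from both sides at D = (-45.9, -46.4). Then |CD| = |D − C| = 65.3.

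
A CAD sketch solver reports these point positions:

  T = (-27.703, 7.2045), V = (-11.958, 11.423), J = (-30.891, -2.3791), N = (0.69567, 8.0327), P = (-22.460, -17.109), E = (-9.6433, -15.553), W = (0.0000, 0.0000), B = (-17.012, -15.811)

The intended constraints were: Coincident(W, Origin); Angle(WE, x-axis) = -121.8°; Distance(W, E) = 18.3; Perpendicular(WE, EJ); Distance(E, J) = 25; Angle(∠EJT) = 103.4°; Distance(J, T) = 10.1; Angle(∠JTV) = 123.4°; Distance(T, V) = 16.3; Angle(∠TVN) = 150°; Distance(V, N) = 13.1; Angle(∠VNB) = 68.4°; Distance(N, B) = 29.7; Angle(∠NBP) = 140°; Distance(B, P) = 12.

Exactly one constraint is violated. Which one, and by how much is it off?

Distance(B, P) = 12 — off by 6.40.

W = (0.00, 0.00) ✓; WE at -121.8° ✓; |WE| = 18.30 ✓; ∠(WE, EJ) = 90.00° ✓; |EJ| = 25.00 ✓; ∠EJT = 103.4° ✓; |JT| = 10.10 ✓; ∠JTV = 123.4° ✓; |TV| = 16.30 ✓; ∠TVN = 150.0° ✓; |VN| = 13.10 ✓; ∠VNB = 68.40° ✓; |NB| = 29.70 ✓; ∠NBP = 140.0° ✓; |BP| = 5.600 ✗.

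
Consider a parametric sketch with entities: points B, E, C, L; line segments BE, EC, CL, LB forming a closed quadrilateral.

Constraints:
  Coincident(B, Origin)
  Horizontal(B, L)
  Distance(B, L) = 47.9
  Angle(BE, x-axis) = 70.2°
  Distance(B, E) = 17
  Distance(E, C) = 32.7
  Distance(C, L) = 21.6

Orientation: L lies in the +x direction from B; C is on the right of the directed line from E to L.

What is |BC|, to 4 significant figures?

29.02

B is at the origin; B and L share the same y with |BL| = 47.9 and L in +x, so L = (47.9, 0). BE runs at 70.2° with |BE| = 17.0, so E = (5.759, 15.99). C is determined by |EC| = 32.7 and |CL| = 21.6 together: it lies at the intersection of circle(E, 32.7) and circle(L, 21.6). With |EL| = 45.07, the foot of the radical line on EL is 29.22 from E and the perpendicular offset is √(32.7² − 29.22²) = 14.67. Taking the right-of-EL solution: C = (27.87, -8.093).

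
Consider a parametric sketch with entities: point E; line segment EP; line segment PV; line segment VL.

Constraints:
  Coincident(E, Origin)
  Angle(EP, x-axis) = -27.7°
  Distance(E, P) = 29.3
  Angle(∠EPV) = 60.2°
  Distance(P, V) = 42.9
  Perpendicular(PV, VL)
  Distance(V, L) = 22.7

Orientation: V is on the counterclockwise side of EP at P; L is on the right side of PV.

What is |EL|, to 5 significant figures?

55.849

E is at the origin; EP runs at -27.7° with length 29.3, so P = 29.3·(cos -27.7°, sin -27.7°) = (25.942, -13.620). ∠EPV = 60.2°, so PV runs at -27.7° + (180° − 60.2°) = 92.100° from the x-axis; with |PV| = 42.9, V = P + 42.9·(cos 92.100°, sin 92.100°) = (24.370, 29.251). PV is perpendicular to VL; with |VL| = 22.7 on the right of PV, L = V + 22.7·(0.99933, 0.036644) = (47.055, 30.083). Then |EL| = |L − E| = 55.849.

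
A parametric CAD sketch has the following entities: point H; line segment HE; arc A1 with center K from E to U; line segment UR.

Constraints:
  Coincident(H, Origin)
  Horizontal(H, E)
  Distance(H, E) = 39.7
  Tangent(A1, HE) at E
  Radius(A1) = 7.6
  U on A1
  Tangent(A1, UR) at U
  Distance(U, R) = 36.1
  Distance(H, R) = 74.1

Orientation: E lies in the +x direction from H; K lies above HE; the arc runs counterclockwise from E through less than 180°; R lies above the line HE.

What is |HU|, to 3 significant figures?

46.1

H is at the origin; HE is horizontal with |HE| = 39.7 and E on the +x side, so E = (39.7, 0.00). The tangent condition forces KE to be normal to HE, so K = E + (0, 7.6) = (39.7, 7.60). Since KU ⟂ UR (tangency), |KR| = √(7.6² + 36.1²) = 36.9 regardless of where U sits on A1. So R lies on both circle(H, 74.1) and circle(K, 36.9); the above-HE intersection is R = (66.2, 33.2). U is the foot of the tangent from R: U = (46.0, 3.34).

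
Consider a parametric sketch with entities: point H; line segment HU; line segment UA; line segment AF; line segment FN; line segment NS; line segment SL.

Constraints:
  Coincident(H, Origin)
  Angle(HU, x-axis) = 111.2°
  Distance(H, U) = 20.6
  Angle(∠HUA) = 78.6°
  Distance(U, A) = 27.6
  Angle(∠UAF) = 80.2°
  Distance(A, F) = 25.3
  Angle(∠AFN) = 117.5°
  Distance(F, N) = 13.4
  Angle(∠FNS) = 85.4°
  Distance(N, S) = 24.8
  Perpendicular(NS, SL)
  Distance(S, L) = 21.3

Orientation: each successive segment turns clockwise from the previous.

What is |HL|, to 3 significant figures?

29.5

H is at the origin; HU runs at 111.2° with length 20.6, so U = (-7.45, 19.2). ∠HUA = 78.6° gives UA at 9.80° from the x-axis; with |UA| = 27.6, A = (19.7, 23.9). ∠UAF = 80.2° gives AF at -90.0° from the x-axis; with |AF| = 25.3, F = (19.7, -1.40). ∠AFN = 117.5° gives FN at -152° from the x-axis; with |FN| = 13.4, N = (7.86, -7.58). ∠FNS = 85.4° gives NS at 113° from the x-axis; with |NS| = 24.8, S = (-1.79, 15.3). NS ⟂ SL, so SL runs at 22.9°; with |SL| = 21.3, L = (17.8, 23.5). Then |HL| = |L − H| = 29.5.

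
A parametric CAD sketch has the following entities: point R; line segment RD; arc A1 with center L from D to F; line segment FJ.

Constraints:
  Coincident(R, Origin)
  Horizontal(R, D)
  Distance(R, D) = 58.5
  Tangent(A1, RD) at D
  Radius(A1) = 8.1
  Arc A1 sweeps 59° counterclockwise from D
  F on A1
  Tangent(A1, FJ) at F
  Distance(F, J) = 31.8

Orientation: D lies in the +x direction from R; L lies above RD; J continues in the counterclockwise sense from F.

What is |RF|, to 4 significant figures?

65.56

R is at the origin; RD is horizontal with |RD| = 58.5 and D on the +x side, so D = (58.50, 0.000). The tangent condition forces LD to be normal to RD, so L = D + (0, 8.1) = (58.50, 8.100). On A1, D sits at bearing -90° from L; a 59° counterclockwise sweep puts F at bearing -31°, so F = L + 8.1·(cos -31°, sin -31°) = (65.44, 3.928). Then |RF| = |F − R| = 65.56.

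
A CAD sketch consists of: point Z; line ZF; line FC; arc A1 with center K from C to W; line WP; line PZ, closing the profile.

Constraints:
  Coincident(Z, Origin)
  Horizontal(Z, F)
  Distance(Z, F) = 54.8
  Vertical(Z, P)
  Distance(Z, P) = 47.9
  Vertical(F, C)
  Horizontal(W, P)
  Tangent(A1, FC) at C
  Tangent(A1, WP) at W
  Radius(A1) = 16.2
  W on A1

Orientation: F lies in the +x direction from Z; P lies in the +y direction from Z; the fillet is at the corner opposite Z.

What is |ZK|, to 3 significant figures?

49.9

Z and P share the same x with |ZP| = 47.9 and P on the +y side, so P = (0.00, 47.9). The virtual corner opposite Z is at (54.8, 47.9). A1 meets FC tangentially, so KC is at right angles to FC and since A1 is tangent to WP there, KW ⟂ WP, with radius 16.2, so the center K sits 16.2 in from both sides at K = (38.6, 31.7). Then |ZK| = |K − Z| = 49.9.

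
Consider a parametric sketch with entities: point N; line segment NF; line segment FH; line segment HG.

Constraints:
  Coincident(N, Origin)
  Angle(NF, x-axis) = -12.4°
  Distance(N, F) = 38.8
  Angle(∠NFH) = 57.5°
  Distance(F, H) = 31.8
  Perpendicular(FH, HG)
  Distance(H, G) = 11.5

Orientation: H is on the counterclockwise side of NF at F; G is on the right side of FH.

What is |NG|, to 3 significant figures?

45.6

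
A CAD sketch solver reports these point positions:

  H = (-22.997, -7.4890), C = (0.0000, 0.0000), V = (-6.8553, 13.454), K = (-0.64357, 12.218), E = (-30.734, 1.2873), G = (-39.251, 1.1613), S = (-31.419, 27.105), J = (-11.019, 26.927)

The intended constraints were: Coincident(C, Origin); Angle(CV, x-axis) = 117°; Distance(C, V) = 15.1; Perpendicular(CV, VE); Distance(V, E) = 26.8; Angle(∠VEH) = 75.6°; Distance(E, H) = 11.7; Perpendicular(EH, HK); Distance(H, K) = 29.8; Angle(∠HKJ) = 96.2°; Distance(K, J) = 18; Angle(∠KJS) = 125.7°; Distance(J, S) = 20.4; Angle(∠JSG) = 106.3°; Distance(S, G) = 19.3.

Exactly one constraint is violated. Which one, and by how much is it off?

Distance(S, G) = 19.3 — off by 7.80.

C = (0.00, 0.00) ✓; CV at 117.0° ✓; |CV| = 15.10 ✓; ∠(CV, VE) = 90.00° ✓; |VE| = 26.80 ✓; ∠VEH = 75.60° ✓; |EH| = 11.70 ✓; ∠(EH, HK) = 90.00° ✓; |HK| = 29.80 ✓; ∠HKJ = 96.20° ✓; |KJ| = 18.00 ✓; ∠KJS = 125.7° ✓; |JS| = 20.40 ✓; ∠JSG = 106.3° ✓; |SG| = 27.10 ✗.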